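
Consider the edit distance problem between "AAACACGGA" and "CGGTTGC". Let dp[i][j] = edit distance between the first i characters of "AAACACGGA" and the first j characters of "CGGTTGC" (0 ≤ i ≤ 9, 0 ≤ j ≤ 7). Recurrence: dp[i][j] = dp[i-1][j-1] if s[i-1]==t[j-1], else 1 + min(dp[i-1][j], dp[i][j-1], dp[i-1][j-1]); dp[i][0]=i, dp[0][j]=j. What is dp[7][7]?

   ''  C  G  G  T  T  G  C
''  0  1  2  3  4  5  6  7
 A  1  1  2  3  4  5  6  7
 A  2  2  2  3  4  5  6  7
 A  3  3  3  3  4  5  6  7
 C  4  3  4  4  4  5  6  6
 A  5  4  4  5  5  5  6  7
 C  6  5  5  5  6  6  6  6
 G  7  6  5  5  6  7  6  7
 G  8  7  6  5  6  7  7  7
 A  9  8  7  6  6  7  8  8

7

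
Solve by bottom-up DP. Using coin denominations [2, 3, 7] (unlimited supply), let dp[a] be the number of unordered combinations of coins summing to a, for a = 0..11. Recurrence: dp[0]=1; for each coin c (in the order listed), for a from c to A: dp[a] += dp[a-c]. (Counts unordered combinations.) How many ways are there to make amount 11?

3

after  coin     0     1     2     3     4     5     6     7     8     9    10    11
          2     1     0     1     0     1     0     1     0     1     0     1     0
          3     1     0     1     1     1     1     2     1     2     2     2     2
          7     1     0     1     1     1     1     2     2     2     3     3     3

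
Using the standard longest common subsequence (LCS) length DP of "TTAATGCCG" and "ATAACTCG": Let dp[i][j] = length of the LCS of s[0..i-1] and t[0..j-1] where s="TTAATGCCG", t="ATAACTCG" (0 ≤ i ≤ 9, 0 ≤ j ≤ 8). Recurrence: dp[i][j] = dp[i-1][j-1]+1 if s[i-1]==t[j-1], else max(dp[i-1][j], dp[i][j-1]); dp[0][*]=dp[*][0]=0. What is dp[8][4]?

   ''  A  T  A  A  C  T  C  G
''  0  0  0  0  0  0  0  0  0
 T  0  0  1  1  1  1  1  1  1
 T  0  0  1  1  1  1  2  2  2
 A  0  1  1  2  2  2  2  2  2
 A  0  1  1  2  3  3  3  3  3
 T  0  1  2  2  3  3  4  4  4
 G  0  1  2  2  3  3  4  4  5
 C  0  1  2  2  3  4  4  5  5
 C  0  1  2  2  3  4  4  5  5
 G  0  1  2  2  3  4  4  5  6

3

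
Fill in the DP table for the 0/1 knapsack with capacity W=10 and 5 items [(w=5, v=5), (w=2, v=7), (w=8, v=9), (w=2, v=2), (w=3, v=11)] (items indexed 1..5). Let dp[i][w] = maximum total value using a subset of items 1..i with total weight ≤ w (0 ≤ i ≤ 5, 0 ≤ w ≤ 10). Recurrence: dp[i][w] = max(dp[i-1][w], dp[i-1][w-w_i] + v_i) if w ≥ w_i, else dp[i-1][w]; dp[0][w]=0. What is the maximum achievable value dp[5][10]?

i\w   0   1   2   3   4   5   6   7   8   9  10
  0   0   0   0   0   0   0   0   0   0   0   0
  1   0   0   0   0   0   5   5   5   5   5   5
  2   0   0   7   7   7   7   7  12  12  12  12
  3   0   0   7   7   7   7   7  12  12  12  16
  4   0   0   7   7   9   9   9  12  12  14  16
  5   0   0   7  11  11  18  18  20  20  20  23

23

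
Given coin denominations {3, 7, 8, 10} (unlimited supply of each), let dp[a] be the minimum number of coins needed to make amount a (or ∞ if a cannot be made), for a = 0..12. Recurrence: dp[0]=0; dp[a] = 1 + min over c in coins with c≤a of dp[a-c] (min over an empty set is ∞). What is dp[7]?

1

 a  0  1  2  3  4  5  6  7  8  9 10 11 12
dp  0  -  -  1  -  -  2  1  1  3  1  2  4
(- denotes ∞ / unreachable)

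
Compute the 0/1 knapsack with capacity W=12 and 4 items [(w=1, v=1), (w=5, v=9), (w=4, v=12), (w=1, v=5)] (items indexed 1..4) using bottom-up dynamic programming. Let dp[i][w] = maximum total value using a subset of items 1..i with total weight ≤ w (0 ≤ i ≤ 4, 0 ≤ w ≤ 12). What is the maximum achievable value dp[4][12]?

27

i\w   0   1   2   3   4   5   6   7   8   9  10  11  12
  0   0   0   0   0   0   0   0   0   0   0   0   0   0
  1   0   1   1   1   1   1   1   1   1   1   1   1   1
  2   0   1   1   1   1   9  10  10  10  10  10  10  10
  3   0   1   1   1  12  13  13  13  13  21  22  22  22
  4   0   5   6   6  12  17  18  18  18  21  26  27  27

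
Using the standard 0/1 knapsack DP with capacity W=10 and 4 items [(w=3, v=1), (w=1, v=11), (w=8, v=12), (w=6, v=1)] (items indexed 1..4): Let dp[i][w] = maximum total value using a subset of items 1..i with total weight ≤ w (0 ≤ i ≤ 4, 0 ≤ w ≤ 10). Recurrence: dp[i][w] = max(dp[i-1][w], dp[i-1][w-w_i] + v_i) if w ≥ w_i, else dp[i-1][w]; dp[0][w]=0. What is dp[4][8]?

i\w   0   1   2   3   4   5   6   7   8   9  10
  0   0   0   0   0   0   0   0   0   0   0   0
  1   0   0   0   1   1   1   1   1   1   1   1
  2   0  11  11  11  12  12  12  12  12  12  12
  3   0  11  11  11  12  12  12  12  12  23  23
  4   0  11  11  11  12  12  12  12  12  23  23

12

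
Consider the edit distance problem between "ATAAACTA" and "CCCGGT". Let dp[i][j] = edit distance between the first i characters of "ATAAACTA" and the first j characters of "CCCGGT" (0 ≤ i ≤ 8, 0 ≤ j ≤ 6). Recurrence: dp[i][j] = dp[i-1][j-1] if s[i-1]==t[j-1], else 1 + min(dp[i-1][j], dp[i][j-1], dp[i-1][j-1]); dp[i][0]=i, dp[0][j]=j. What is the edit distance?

   ''  C  C  C  G  G  T
''  0  1  2  3  4  5  6
 A  1  1  2  3  4  5  6
 T  2  2  2  3  4  5  5
 A  3  3  3  3  4  5  6
 A  4  4  4  4  4  5  6
 A  5  5  5  5  5  5  6
 C  6  5  5  5  6  6  6
 T  7  6  6  6  6  7  6
 A  8  7  7  7  7  7  7

7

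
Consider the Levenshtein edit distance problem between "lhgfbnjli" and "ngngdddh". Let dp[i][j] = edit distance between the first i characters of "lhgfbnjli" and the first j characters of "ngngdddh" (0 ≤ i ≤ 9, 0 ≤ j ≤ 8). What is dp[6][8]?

   ''  n  g  n  g  d  d  d  h
''  0  1  2  3  4  5  6  7  8
 l  1  1  2  3  4  5  6  7  8
 h  2  2  2  3  4  5  6  7  7
 g  3  3  2  3  3  4  5  6  7
 f  4  4  3  3  4  4  5  6  7
 b  5  5  4  4  4  5  5  6  7
 n  6  5  5  4  5  5  6  6  7
 j  7  6  6  5  5  6  6  7  7
 l  8  7  7  6  6  6  7  7  8
 i  9  8  8  7  7  7  7  8  8

7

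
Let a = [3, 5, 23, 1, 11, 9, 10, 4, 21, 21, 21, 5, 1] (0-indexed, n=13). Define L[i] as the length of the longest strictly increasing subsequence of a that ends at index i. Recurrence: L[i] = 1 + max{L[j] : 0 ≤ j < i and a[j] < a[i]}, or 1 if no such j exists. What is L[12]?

1

   i    0    1    2    3    4    5    6    7    8    9   10   11   12
a[i]    3    5   23    1   11    9   10    4   21   21   21    5    1
L[i]    1    2    3    1    3    3    4    2    5    5    5    3    1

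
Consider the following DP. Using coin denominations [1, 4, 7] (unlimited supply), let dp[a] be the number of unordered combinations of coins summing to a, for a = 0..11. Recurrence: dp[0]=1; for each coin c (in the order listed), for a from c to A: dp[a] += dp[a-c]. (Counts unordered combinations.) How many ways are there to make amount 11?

after  coin     0     1     2     3     4     5     6     7     8     9    10    11
          1     1     1     1     1     1     1     1     1     1     1     1     1
          4     1     1     1     1     2     2     2     2     3     3     3     3
          7     1     1     1     1     2     2     2     3     4     4     4     5

5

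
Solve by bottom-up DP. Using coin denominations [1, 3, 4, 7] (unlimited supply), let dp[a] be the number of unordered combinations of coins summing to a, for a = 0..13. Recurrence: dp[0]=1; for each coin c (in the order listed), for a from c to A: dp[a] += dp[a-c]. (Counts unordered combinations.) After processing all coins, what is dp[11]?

after  coin     0     1     2     3     4     5     6     7     8     9    10    11    12    13
          1     1     1     1     1     1     1     1     1     1     1     1     1     1     1
          3     1     1     1     2     2     2     3     3     3     4     4     4     5     5
          4     1     1     1     2     3     3     4     5     6     7     8     9    11    12
          7     1     1     1     2     3     3     4     6     7     8    10    12    14    16

12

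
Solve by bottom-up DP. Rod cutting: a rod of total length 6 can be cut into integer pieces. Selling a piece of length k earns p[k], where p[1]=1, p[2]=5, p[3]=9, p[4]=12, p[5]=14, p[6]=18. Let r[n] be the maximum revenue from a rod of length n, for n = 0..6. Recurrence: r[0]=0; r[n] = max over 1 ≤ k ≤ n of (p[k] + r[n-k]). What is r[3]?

9

   n    0    1    2    3    4    5    6
r[n]    0    1    5    9   12   14   18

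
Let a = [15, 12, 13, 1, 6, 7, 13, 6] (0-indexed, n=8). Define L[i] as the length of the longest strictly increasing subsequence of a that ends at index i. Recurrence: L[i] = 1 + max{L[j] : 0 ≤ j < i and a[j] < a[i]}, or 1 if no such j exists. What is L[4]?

   i    0    1    2    3    4    5    6    7
a[i]   15   12   13    1    6    7   13    6
L[i]    1    1    2    1    2    3    4    2

2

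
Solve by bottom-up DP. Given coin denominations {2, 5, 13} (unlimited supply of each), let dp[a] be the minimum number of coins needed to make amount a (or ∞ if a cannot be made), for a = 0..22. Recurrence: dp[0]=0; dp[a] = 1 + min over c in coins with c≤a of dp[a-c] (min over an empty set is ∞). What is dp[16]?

5

 a  0  1  2  3  4  5  6  7  8  9 10 11 12 13 14 15 16 17 18 19 20 21 22
dp  0  -  1  -  2  1  3  2  4  3  2  4  3  1  4  2  5  3  2  4  3  5  4
(- denotes ∞ / unreachable)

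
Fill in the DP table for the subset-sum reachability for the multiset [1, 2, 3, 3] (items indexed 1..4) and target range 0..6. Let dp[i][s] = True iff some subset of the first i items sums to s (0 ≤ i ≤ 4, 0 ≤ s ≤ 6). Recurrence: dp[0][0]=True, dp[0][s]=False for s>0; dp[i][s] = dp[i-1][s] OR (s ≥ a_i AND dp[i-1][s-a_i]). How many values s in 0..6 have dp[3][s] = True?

7

i\s   0   1   2   3   4   5   6
  0   T   F   F   F   F   F   F
  1   T   T   F   F   F   F   F
  2   T   T   T   T   F   F   F
  3   T   T   T   T   T   T   T
  4   T   T   T   T   T   T   T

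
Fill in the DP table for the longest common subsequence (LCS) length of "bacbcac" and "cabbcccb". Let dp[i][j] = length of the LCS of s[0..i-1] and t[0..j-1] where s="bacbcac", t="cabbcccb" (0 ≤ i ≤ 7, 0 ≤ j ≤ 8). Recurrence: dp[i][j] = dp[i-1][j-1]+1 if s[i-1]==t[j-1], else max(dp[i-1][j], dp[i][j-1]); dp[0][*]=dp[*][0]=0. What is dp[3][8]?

   ''  c  a  b  b  c  c  c  b
''  0  0  0  0  0  0  0  0  0
 b  0  0  0  1  1  1  1  1  1
 a  0  0  1  1  1  1  1  1  1
 c  0  1  1  1  1  2  2  2  2
 b  0  1  1  2  2  2  2  2  3
 c  0  1  1  2  2  3  3  3  3
 a  0  1  2  2  2  3  3  3  3
 c  0  1  2  2  2  3  4  4  4

2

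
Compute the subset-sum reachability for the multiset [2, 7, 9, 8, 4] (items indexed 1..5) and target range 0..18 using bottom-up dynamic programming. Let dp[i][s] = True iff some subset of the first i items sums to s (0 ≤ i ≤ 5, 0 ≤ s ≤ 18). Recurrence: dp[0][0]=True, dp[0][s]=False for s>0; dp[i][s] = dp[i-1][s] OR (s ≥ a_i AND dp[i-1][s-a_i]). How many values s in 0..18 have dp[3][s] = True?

7

i\s   0   1   2   3   4   5   6   7   8   9  10  11  12  13  14  15  16  17  18
  0   T   F   F   F   F   F   F   F   F   F   F   F   F   F   F   F   F   F   F
  1   T   F   T   F   F   F   F   F   F   F   F   F   F   F   F   F   F   F   F
  2   T   F   T   F   F   F   F   T   F   T   F   F   F   F   F   F   F   F   F
  3   T   F   T   F   F   F   F   T   F   T   F   T   F   F   F   F   T   F   T
  4   T   F   T   F   F   F   F   T   T   T   T   T   F   F   F   T   T   T   T
  5   T   F   T   F   T   F   T   T   T   T   T   T   T   T   T   T   T   T   T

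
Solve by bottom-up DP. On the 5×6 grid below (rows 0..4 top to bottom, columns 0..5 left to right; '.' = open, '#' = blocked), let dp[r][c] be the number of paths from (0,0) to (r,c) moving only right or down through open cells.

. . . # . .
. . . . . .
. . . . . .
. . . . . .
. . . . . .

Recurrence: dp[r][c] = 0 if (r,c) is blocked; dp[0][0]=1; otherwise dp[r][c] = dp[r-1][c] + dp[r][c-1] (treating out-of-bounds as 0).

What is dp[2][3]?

9

r\c   0   1   2   3   4   5
  0   1   1   1   0   0   0
  1   1   2   3   3   3   3
  2   1   3   6   9  12  15
  3   1   4  10  19  31  46
  4   1   5  15  34  65 111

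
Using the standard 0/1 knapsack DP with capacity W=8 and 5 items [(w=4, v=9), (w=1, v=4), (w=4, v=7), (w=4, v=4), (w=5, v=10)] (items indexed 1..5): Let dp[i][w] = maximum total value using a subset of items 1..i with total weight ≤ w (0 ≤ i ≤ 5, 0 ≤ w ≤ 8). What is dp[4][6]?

13

i\w   0   1   2   3   4   5   6   7   8
  0   0   0   0   0   0   0   0   0   0
  1   0   0   0   0   9   9   9   9   9
  2   0   4   4   4   9  13  13  13  13
  3   0   4   4   4   9  13  13  13  16
  4   0   4   4   4   9  13  13  13  16
  5   0   4   4   4   9  13  14  14  16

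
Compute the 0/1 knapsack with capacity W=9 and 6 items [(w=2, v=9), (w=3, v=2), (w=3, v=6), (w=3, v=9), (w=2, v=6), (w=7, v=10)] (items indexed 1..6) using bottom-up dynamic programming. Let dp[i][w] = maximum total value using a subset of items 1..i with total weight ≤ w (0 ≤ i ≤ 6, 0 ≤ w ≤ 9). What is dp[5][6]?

i\w   0   1   2   3   4   5   6   7   8   9
  0   0   0   0   0   0   0   0   0   0   0
  1   0   0   9   9   9   9   9   9   9   9
  2   0   0   9   9   9  11  11  11  11  11
  3   0   0   9   9   9  15  15  15  17  17
  4   0   0   9   9   9  18  18  18  24  24
  5   0   0   9   9  15  18  18  24  24  24
  6   0   0   9   9  15  18  18  24  24  24

18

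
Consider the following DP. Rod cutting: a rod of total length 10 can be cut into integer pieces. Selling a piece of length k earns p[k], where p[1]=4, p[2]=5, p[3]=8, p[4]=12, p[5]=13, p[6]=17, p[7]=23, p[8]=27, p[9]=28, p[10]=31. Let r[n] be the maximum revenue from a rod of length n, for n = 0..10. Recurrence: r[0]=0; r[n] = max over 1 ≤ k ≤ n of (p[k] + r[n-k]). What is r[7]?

28

   n    0    1    2    3    4    5    6    7    8    9   10
r[n]    0    4    8   12   16   20   24   28   32   36   40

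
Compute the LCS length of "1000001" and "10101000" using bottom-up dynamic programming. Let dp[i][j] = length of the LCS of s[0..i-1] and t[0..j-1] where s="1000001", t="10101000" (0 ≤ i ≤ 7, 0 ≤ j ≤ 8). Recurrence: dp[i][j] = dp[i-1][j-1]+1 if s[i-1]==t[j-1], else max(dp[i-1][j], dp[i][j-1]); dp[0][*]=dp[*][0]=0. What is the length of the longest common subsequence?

   ''  1  0  1  0  1  0  0  0
''  0  0  0  0  0  0  0  0  0
 1  0  1  1  1  1  1  1  1  1
 0  0  1  2  2  2  2  2  2  2
 0  0  1  2  2  3  3  3  3  3
 0  0  1  2  2  3  3  4  4  4
 0  0  1  2  2  3  3  4  5  5
 0  0  1  2  2  3  3  4  5  6
 1  0  1  2  3  3  4  4  5  6

6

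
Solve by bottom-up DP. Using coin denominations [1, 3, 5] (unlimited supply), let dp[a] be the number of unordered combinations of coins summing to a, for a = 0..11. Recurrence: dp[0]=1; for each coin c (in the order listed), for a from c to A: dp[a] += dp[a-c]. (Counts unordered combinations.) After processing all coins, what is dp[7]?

4

after  coin     0     1     2     3     4     5     6     7     8     9    10    11
          1     1     1     1     1     1     1     1     1     1     1     1     1
          3     1     1     1     2     2     2     3     3     3     4     4     4
          5     1     1     1     2     2     3     4     4     5     6     7     8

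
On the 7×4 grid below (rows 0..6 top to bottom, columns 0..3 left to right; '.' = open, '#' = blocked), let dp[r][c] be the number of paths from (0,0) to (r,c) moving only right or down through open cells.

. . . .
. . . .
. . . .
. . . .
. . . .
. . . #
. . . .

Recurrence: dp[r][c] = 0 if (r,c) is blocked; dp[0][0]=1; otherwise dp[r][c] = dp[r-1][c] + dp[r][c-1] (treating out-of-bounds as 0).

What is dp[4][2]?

r\c   0   1   2   3
  0   1   1   1   1
  1   1   2   3   4
  2   1   3   6  10
  3   1   4  10  20
  4   1   5  15  35
  5   1   6  21   0
  6   1   7  28  28

15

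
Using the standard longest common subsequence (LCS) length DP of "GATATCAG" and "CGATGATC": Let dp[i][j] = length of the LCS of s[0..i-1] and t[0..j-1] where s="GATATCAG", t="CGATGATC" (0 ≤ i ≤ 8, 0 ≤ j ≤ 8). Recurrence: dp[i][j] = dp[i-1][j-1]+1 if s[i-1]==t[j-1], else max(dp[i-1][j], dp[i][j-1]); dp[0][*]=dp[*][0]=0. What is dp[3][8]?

   ''  C  G  A  T  G  A  T  C
''  0  0  0  0  0  0  0  0  0
 G  0  0  1  1  1  1  1  1  1
 A  0  0  1  2  2  2  2  2  2
 T  0  0  1  2  3  3  3  3  3
 A  0  0  1  2  3  3  4  4  4
 T  0  0  1  2  3  3  4  5  5
 C  0  1  1  2  3  3  4  5  6
 A  0  1  1  2  3  3  4  5  6
 G  0  1  2  2  3  4  4  5  6

3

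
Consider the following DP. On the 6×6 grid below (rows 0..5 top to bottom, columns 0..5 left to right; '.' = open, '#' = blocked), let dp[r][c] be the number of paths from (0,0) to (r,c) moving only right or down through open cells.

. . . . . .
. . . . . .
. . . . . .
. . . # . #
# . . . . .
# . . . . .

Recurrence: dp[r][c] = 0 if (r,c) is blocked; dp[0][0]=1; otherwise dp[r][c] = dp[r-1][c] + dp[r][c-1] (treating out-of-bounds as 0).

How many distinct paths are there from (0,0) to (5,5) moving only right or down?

90

r\c   0   1   2   3   4   5
  0   1   1   1   1   1   1
  1   1   2   3   4   5   6
  2   1   3   6  10  15  21
  3   1   4  10   0  15   0
  4   0   4  14  14  29  29
  5   0   4  18  32  61  90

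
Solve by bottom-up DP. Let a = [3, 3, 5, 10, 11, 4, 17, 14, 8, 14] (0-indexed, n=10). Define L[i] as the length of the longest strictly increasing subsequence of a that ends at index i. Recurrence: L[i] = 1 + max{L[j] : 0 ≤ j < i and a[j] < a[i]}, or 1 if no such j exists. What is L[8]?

   i    0    1    2    3    4    5    6    7    8    9
a[i]    3    3    5   10   11    4   17   14    8   14
L[i]    1    1    2    3    4    2    5    5    3    5

3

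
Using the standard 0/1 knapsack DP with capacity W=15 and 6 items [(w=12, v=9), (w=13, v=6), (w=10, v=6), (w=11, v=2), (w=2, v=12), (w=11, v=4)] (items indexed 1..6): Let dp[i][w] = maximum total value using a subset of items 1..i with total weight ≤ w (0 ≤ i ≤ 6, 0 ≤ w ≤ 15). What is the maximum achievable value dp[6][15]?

i\w   0   1   2   3   4   5   6   7   8   9  10  11  12  13  14  15
  0   0   0   0   0   0   0   0   0   0   0   0   0   0   0   0   0
  1   0   0   0   0   0   0   0   0   0   0   0   0   9   9   9   9
  2   0   0   0   0   0   0   0   0   0   0   0   0   9   9   9   9
  3   0   0   0   0   0   0   0   0   0   0   6   6   9   9   9   9
  4   0   0   0   0   0   0   0   0   0   0   6   6   9   9   9   9
  5   0   0  12  12  12  12  12  12  12  12  12  12  18  18  21  21
  6   0   0  12  12  12  12  12  12  12  12  12  12  18  18  21  21

21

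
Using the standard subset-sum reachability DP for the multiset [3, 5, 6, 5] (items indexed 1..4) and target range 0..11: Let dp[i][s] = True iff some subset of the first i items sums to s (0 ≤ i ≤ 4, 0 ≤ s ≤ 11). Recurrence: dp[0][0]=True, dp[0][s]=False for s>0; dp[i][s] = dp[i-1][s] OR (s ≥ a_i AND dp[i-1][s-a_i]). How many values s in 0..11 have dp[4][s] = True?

8

i\s   0   1   2   3   4   5   6   7   8   9  10  11
  0   T   F   F   F   F   F   F   F   F   F   F   F
  1   T   F   F   T   F   F   F   F   F   F   F   F
  2   T   F   F   T   F   T   F   F   T   F   F   F
  3   T   F   F   T   F   T   T   F   T   T   F   T
  4   T   F   F   T   F   T   T   F   T   T   T   T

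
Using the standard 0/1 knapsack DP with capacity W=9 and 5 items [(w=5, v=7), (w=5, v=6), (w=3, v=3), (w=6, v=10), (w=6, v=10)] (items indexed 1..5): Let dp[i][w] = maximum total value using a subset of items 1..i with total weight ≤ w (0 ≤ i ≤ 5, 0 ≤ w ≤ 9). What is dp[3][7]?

i\w   0   1   2   3   4   5   6   7   8   9
  0   0   0   0   0   0   0   0   0   0   0
  1   0   0   0   0   0   7   7   7   7   7
  2   0   0   0   0   0   7   7   7   7   7
  3   0   0   0   3   3   7   7   7  10  10
  4   0   0   0   3   3   7  10  10  10  13
  5   0   0   0   3   3   7  10  10  10  13

7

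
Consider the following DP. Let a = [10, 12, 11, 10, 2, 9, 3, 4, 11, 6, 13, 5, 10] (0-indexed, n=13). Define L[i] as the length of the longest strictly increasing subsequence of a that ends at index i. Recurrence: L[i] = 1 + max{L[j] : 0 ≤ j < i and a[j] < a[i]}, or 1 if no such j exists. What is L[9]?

   i    0    1    2    3    4    5    6    7    8    9   10   11   12
a[i]   10   12   11   10    2    9    3    4   11    6   13    5   10
L[i]    1    2    2    1    1    2    2    3    4    4    5    4    5

4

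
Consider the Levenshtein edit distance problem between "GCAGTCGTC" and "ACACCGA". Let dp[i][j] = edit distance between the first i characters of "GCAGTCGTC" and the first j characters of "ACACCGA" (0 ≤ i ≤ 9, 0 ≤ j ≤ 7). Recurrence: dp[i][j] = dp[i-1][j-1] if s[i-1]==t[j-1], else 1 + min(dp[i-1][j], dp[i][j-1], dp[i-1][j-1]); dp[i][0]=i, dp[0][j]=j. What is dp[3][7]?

5

   ''  A  C  A  C  C  G  A
''  0  1  2  3  4  5  6  7
 G  1  1  2  3  4  5  5  6
 C  2  2  1  2  3  4  5  6
 A  3  2  2  1  2  3  4  5
 G  4  3  3  2  2  3  3  4
 T  5  4  4  3  3  3  4  4
 C  6  5  4  4  3  3  4  5
 G  7  6  5  5  4  4  3  4
 T  8  7  6  6  5  5  4  4
 C  9  8  7  7  6  5  5  5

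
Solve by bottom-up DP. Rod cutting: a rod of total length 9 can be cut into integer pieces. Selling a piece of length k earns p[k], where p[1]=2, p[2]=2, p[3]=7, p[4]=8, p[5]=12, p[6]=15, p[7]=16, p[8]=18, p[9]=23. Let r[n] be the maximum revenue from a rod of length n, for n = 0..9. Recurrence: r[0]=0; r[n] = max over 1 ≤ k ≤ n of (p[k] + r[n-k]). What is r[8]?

19

   n    0    1    2    3    4    5    6    7    8    9
r[n]    0    2    4    7    9   12   15   17   19   23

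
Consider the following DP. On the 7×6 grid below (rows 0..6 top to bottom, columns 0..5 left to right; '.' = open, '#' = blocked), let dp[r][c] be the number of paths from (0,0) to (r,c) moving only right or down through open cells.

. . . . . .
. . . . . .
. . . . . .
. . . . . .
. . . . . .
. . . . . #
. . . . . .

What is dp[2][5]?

21

r\c   0   1   2   3   4   5
  0   1   1   1   1   1   1
  1   1   2   3   4   5   6
  2   1   3   6  10  15  21
  3   1   4  10  20  35  56
  4   1   5  15  35  70 126
  5   1   6  21  56 126   0
  6   1   7  28  84 210 210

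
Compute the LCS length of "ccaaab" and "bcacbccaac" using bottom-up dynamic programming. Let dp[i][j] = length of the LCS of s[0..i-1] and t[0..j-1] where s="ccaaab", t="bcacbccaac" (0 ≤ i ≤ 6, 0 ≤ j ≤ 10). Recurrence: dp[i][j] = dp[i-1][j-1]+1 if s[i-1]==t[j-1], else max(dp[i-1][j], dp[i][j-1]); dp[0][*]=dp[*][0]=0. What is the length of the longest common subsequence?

   ''  b  c  a  c  b  c  c  a  a  c
''  0  0  0  0  0  0  0  0  0  0  0
 c  0  0  1  1  1  1  1  1  1  1  1
 c  0  0  1  1  2  2  2  2  2  2  2
 a  0  0  1  2  2  2  2  2  3  3  3
 a  0  0  1  2  2  2  2  2  3  4  4
 a  0  0  1  2  2  2  2  2  3  4  4
 b  0  1  1  2  2  3  3  3  3  4  4

4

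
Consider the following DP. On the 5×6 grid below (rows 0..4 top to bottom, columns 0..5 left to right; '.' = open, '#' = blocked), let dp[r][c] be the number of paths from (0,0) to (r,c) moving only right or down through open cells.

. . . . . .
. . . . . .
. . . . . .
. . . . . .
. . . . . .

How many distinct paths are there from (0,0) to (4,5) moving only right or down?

r\c   0   1   2   3   4   5
  0   1   1   1   1   1   1
  1   1   2   3   4   5   6
  2   1   3   6  10  15  21
  3   1   4  10  20  35  56
  4   1   5  15  35  70 126

126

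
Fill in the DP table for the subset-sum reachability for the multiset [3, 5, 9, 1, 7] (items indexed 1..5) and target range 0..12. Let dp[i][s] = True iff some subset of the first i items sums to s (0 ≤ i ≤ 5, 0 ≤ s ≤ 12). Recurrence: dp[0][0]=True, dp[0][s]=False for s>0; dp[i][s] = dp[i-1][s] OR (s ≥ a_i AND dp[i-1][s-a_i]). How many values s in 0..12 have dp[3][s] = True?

6

i\s   0   1   2   3   4   5   6   7   8   9  10  11  12
  0   T   F   F   F   F   F   F   F   F   F   F   F   F
  1   T   F   F   T   F   F   F   F   F   F   F   F   F
  2   T   F   F   T   F   T   F   F   T   F   F   F   F
  3   T   F   F   T   F   T   F   F   T   T   F   F   T
  4   T   T   F   T   T   T   T   F   T   T   T   F   T
  5   T   T   F   T   T   T   T   T   T   T   T   T   T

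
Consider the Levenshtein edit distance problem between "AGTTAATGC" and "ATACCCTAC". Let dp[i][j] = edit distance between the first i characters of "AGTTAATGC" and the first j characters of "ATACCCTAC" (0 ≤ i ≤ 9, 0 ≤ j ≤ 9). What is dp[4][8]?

   ''  A  T  A  C  C  C  T  A  C
''  0  1  2  3  4  5  6  7  8  9
 A  1  0  1  2  3  4  5  6  7  8
 G  2  1  1  2  3  4  5  6  7  8
 T  3  2  1  2  3  4  5  5  6  7
 T  4  3  2  2  3  4  5  5  6  7
 A  5  4  3  2  3  4  5  6  5  6
 A  6  5  4  3  3  4  5  6  6  6
 T  7  6  5  4  4  4  5  5  6  7
 G  8  7  6  5  5  5  5  6  6  7
 C  9  8  7  6  5  5  5  6  7  6

6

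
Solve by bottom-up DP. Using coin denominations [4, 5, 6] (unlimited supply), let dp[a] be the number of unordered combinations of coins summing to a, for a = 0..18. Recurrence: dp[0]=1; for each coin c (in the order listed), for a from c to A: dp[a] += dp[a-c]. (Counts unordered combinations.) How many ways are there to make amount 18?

3

after  coin     0     1     2     3     4     5     6     7     8     9    10    11    12    13    14    15    16    17    18
          4     1     0     0     0     1     0     0     0     1     0     0     0     1     0     0     0     1     0     0
          5     1     0     0     0     1     1     0     0     1     1     1     0     1     1     1     1     1     1     1
          6     1     0     0     0     1     1     1     0     1     1     2     1     2     1     2     2     3     2     3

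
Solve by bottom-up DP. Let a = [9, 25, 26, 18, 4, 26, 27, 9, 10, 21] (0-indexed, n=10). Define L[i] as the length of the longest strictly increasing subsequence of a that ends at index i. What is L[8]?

3

   i    0    1    2    3    4    5    6    7    8    9
a[i]    9   25   26   18    4   26   27    9   10   21
L[i]    1    2    3    2    1    3    4    2    3    4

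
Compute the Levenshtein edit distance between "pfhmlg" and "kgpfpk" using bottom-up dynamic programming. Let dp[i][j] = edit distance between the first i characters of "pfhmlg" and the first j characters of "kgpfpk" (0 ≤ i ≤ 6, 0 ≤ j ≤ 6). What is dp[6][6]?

   ''  k  g  p  f  p  k
''  0  1  2  3  4  5  6
 p  1  1  2  2  3  4  5
 f  2  2  2  3  2  3  4
 h  3  3  3  3  3  3  4
 m  4  4  4  4  4  4  4
 l  5  5  5  5  5  5  5
 g  6  6  5  6  6  6  6

6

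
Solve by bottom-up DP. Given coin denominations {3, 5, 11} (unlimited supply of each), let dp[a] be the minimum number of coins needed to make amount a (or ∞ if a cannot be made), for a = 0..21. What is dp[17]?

 a  0  1  2  3  4  5  6  7  8  9 10 11 12 13 14 15 16 17 18 19 20 21
dp  0  -  -  1  -  1  2  -  2  3  2  1  4  3  2  3  2  3  4  3  4  3
(- denotes ∞ / unreachable)

3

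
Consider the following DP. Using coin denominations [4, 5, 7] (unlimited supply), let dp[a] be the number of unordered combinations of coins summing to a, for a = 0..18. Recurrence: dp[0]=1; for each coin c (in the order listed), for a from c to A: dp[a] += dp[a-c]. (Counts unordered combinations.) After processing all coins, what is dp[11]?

1

after  coin     0     1     2     3     4     5     6     7     8     9    10    11    12    13    14    15    16    17    18
          4     1     0     0     0     1     0     0     0     1     0     0     0     1     0     0     0     1     0     0
          5     1     0     0     0     1     1     0     0     1     1     1     0     1     1     1     1     1     1     1
          7     1     0     0     0     1     1     0     1     1     1     1     1     2     1     2     2     2     2     2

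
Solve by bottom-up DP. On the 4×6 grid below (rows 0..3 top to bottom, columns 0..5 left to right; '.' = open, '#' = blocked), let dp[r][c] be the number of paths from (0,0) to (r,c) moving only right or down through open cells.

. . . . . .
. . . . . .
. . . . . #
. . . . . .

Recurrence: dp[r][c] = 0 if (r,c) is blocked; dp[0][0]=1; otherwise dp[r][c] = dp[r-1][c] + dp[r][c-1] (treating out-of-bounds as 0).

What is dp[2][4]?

r\c   0   1   2   3   4   5
  0   1   1   1   1   1   1
  1   1   2   3   4   5   6
  2   1   3   6  10  15   0
  3   1   4  10  20  35  35

15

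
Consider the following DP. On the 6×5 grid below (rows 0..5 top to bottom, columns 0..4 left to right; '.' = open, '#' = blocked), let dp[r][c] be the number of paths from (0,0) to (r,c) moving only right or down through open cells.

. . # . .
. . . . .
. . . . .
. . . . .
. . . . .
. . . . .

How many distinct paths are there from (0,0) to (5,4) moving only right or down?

r\c   0   1   2   3   4
  0   1   1   0   0   0
  1   1   2   2   2   2
  2   1   3   5   7   9
  3   1   4   9  16  25
  4   1   5  14  30  55
  5   1   6  20  50 105

105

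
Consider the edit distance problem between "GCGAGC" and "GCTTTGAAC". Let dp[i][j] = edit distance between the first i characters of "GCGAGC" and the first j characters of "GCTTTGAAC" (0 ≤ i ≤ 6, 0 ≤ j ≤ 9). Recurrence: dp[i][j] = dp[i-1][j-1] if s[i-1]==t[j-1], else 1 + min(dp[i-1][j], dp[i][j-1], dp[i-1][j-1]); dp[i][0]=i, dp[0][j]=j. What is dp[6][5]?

4

   ''  G  C  T  T  T  G  A  A  C
''  0  1  2  3  4  5  6  7  8  9
 G  1  0  1  2  3  4  5  6  7  8
 C  2  1  0  1  2  3  4  5  6  7
 G  3  2  1  1  2  3  3  4  5  6
 A  4  3  2  2  2  3  4  3  4  5
 G  5  4  3  3  3  3  3  4  4  5
 C  6  5  4  4  4  4  4  4  5  4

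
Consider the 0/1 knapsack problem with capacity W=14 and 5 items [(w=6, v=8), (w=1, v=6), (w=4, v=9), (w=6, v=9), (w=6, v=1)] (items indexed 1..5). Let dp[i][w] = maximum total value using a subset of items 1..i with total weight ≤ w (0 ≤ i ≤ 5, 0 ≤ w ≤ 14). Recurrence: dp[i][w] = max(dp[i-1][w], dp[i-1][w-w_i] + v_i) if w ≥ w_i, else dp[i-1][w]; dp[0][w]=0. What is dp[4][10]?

18

i\w   0   1   2   3   4   5   6   7   8   9  10  11  12  13  14
  0   0   0   0   0   0   0   0   0   0   0   0   0   0   0   0
  1   0   0   0   0   0   0   8   8   8   8   8   8   8   8   8
  2   0   6   6   6   6   6   8  14  14  14  14  14  14  14  14
  3   0   6   6   6   9  15  15  15  15  15  17  23  23  23  23
  4   0   6   6   6   9  15  15  15  15  15  18  24  24  24  24
  5   0   6   6   6   9  15  15  15  15  15  18  24  24  24  24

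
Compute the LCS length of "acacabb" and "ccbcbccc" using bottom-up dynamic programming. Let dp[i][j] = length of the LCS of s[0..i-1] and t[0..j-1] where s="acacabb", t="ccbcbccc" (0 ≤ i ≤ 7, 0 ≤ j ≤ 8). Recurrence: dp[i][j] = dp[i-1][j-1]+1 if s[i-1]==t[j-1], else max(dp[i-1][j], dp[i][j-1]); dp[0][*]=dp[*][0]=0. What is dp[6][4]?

   ''  c  c  b  c  b  c  c  c
''  0  0  0  0  0  0  0  0  0
 a  0  0  0  0  0  0  0  0  0
 c  0  1  1  1  1  1  1  1  1
 a  0  1  1  1  1  1  1  1  1
 c  0  1  2  2  2  2  2  2  2
 a  0  1  2  2  2  2  2  2  2
 b  0  1  2  3  3  3  3  3  3
 b  0  1  2  3  3  4  4  4  4

3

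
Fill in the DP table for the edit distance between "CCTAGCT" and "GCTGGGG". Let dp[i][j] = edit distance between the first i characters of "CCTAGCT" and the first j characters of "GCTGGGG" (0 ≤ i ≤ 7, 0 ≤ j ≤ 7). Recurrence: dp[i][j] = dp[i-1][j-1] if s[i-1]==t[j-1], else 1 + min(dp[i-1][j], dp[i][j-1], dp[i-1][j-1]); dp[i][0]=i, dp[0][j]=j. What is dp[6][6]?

   ''  G  C  T  G  G  G  G
''  0  1  2  3  4  5  6  7
 C  1  1  1  2  3  4  5  6
 C  2  2  1  2  3  4  5  6
 T  3  3  2  1  2  3  4  5
 A  4  4  3  2  2  3  4  5
 G  5  4  4  3  2  2  3  4
 C  6  5  4  4  3  3  3  4
 T  7  6  5  4  4  4  4  4

3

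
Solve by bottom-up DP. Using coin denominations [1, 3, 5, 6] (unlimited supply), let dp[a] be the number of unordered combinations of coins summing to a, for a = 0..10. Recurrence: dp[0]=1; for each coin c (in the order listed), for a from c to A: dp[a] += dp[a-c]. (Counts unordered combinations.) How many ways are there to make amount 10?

9

after  coin     0     1     2     3     4     5     6     7     8     9    10
          1     1     1     1     1     1     1     1     1     1     1     1
          3     1     1     1     2     2     2     3     3     3     4     4
          5     1     1     1     2     2     3     4     4     5     6     7
          6     1     1     1     2     2     3     5     5     6     8     9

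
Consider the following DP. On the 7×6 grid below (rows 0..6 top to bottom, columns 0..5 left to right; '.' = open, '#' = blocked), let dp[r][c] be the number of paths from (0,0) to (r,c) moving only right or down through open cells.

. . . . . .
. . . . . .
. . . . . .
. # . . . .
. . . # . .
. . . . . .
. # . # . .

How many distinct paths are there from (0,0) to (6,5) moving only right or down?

r\c   0   1   2   3   4   5
  0   1   1   1   1   1   1
  1   1   2   3   4   5   6
  2   1   3   6  10  15  21
  3   1   0   6  16  31  52
  4   1   1   7   0  31  83
  5   1   2   9   9  40 123
  6   1   0   9   0  40 163

163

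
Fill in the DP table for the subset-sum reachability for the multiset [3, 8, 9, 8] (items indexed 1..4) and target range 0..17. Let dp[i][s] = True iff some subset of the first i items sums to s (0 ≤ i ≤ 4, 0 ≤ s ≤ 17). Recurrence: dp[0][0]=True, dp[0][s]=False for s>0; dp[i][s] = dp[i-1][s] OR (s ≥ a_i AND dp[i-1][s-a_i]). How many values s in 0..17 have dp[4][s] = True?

8

i\s   0   1   2   3   4   5   6   7   8   9  10  11  12  13  14  15  16  17
  0   T   F   F   F   F   F   F   F   F   F   F   F   F   F   F   F   F   F
  1   T   F   F   T   F   F   F   F   F   F   F   F   F   F   F   F   F   F
  2   T   F   F   T   F   F   F   F   T   F   F   T   F   F   F   F   F   F
  3   T   F   F   T   F   F   F   F   T   T   F   T   T   F   F   F   F   T
  4   T   F   F   T   F   F   F   F   T   T   F   T   T   F   F   F   T   T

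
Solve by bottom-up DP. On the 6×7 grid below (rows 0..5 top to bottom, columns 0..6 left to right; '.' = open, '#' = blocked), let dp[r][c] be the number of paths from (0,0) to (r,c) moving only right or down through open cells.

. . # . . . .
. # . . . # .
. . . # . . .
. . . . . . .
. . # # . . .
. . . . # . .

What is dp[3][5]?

r\c   0   1   2   3   4   5   6
  0   1   1   0   0   0   0   0
  1   1   0   0   0   0   0   0
  2   1   1   1   0   0   0   0
  3   1   2   3   3   3   3   3
  4   1   3   0   0   3   6   9
  5   1   4   4   4   0   6  15

3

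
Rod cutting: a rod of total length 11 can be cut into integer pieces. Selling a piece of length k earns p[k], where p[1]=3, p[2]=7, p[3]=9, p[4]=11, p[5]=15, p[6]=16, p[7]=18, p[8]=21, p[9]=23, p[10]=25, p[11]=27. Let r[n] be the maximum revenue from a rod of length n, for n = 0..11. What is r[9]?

31

   n    0    1    2    3    4    5    6    7    8    9   10   11
r[n]    0    3    7   10   14   17   21   24   28   31   35   38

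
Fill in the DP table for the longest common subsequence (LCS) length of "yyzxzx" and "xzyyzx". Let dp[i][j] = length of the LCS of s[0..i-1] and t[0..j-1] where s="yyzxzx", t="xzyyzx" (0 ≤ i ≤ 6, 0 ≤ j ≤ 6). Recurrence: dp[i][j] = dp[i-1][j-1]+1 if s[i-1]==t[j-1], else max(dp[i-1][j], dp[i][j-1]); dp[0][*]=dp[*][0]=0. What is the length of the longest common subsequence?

4

   ''  x  z  y  y  z  x
''  0  0  0  0  0  0  0
 y  0  0  0  1  1  1  1
 y  0  0  0  1  2  2  2
 z  0  0  1  1  2  3  3
 x  0  1  1  1  2  3  4
 z  0  1  2  2  2  3  4
 x  0  1  2  2  2  3  4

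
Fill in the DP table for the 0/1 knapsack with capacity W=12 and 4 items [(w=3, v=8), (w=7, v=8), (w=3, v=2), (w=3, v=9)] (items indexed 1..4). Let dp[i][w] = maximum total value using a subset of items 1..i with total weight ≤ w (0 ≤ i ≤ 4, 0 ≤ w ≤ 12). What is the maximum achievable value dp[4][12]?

19

i\w   0   1   2   3   4   5   6   7   8   9  10  11  12
  0   0   0   0   0   0   0   0   0   0   0   0   0   0
  1   0   0   0   8   8   8   8   8   8   8   8   8   8
  2   0   0   0   8   8   8   8   8   8   8  16  16  16
  3   0   0   0   8   8   8  10  10  10  10  16  16  16
  4   0   0   0   9   9   9  17  17  17  19  19  19  19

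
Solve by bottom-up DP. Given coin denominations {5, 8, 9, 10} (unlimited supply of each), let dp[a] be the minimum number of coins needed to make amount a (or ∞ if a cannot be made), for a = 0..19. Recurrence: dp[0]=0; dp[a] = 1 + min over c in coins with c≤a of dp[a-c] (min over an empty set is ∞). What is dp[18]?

2

 a  0  1  2  3  4  5  6  7  8  9 10 11 12 13 14 15 16 17 18 19
dp  0  -  -  -  -  1  -  -  1  1  1  -  -  2  2  2  2  2  2  2
(- denotes ∞ / unreachable)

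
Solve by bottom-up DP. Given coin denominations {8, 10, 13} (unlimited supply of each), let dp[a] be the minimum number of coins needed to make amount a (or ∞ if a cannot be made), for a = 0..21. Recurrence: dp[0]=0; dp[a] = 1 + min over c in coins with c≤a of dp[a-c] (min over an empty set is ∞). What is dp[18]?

2

 a  0  1  2  3  4  5  6  7  8  9 10 11 12 13 14 15 16 17 18 19 20 21
dp  0  -  -  -  -  -  -  -  1  -  1  -  -  1  -  -  2  -  2  -  2  2
(- denotes ∞ / unreachable)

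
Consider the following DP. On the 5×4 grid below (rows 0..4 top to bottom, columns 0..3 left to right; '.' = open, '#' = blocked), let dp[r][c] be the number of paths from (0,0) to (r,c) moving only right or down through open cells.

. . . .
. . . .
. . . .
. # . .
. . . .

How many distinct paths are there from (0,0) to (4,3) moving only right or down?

23

r\c   0   1   2   3
  0   1   1   1   1
  1   1   2   3   4
  2   1   3   6  10
  3   1   0   6  16
  4   1   1   7  23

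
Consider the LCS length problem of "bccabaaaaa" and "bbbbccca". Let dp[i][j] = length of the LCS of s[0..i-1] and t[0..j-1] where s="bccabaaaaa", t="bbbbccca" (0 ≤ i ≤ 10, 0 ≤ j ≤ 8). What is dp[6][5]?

   ''  b  b  b  b  c  c  c  a
''  0  0  0  0  0  0  0  0  0
 b  0  1  1  1  1  1  1  1  1
 c  0  1  1  1  1  2  2  2  2
 c  0  1  1  1  1  2  3  3  3
 a  0  1  1  1  1  2  3  3  4
 b  0  1  2  2  2  2  3  3  4
 a  0  1  2  2  2  2  3  3  4
 a  0  1  2  2  2  2  3  3  4
 a  0  1  2  2  2  2  3  3  4
 a  0  1  2  2  2  2  3  3  4
 a  0  1  2  2  2  2  3  3  4

2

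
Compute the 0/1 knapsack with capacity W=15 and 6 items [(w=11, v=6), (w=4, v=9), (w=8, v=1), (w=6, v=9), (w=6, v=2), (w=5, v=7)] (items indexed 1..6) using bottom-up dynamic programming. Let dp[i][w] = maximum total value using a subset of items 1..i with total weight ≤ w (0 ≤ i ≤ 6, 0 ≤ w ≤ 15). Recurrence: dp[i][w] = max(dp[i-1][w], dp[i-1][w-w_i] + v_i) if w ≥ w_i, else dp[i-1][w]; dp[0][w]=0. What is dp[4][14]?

18

i\w   0   1   2   3   4   5   6   7   8   9  10  11  12  13  14  15
  0   0   0   0   0   0   0   0   0   0   0   0   0   0   0   0   0
  1   0   0   0   0   0   0   0   0   0   0   0   6   6   6   6   6
  2   0   0   0   0   9   9   9   9   9   9   9   9   9   9   9  15
  3   0   0   0   0   9   9   9   9   9   9   9   9  10  10  10  15
  4   0   0   0   0   9   9   9   9   9   9  18  18  18  18  18  18
  5   0   0   0   0   9   9   9   9   9   9  18  18  18  18  18  18
  6   0   0   0   0   9   9   9   9   9  16  18  18  18  18  18  25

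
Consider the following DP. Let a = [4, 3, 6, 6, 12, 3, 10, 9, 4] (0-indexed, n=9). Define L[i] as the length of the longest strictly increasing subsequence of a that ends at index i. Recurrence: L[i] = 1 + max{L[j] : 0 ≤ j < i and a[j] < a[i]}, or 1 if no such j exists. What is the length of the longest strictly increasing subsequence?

3

   i    0    1    2    3    4    5    6    7    8
a[i]    4    3    6    6   12    3   10    9    4
L[i]    1    1    2    2    3    1    3    3    2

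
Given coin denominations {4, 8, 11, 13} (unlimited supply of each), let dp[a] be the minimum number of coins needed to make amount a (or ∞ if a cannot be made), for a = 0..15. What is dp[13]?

 a  0  1  2  3  4  5  6  7  8  9 10 11 12 13 14 15
dp  0  -  -  -  1  -  -  -  1  -  -  1  2  1  -  2
(- denotes ∞ / unreachable)

1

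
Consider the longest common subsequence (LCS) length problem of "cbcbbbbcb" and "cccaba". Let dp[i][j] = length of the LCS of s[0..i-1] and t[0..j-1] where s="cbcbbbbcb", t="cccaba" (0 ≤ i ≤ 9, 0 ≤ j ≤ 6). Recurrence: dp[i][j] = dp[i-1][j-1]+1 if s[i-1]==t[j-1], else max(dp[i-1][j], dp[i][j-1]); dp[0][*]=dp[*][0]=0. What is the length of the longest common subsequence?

4

   ''  c  c  c  a  b  a
''  0  0  0  0  0  0  0
 c  0  1  1  1  1  1  1
 b  0  1  1  1  1  2  2
 c  0  1  2  2  2  2  2
 b  0  1  2  2  2  3  3
 b  0  1  2  2  2  3  3
 b  0  1  2  2  2  3  3
 b  0  1  2  2  2  3  3
 c  0  1  2  3  3  3  3
 b  0  1  2  3  3  4  4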